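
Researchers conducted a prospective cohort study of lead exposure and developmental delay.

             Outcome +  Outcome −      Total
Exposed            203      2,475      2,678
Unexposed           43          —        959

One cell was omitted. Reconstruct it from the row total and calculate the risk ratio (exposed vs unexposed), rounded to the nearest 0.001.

1.691

The missing cell is in the unexposed row: 959 − 43 = 916.
So a = 203, b = 2475, c = 43, d = 916.
RR = [a/(a+b)] / [c/(c+d)] = (203/2678) / (43/959) = 0.07580/0.04484 = 1.69058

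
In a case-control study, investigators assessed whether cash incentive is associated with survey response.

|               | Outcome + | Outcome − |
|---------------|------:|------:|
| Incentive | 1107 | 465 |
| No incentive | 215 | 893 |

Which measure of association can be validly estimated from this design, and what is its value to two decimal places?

9.89

Cells: a = 1107, b = 465, c = 215, d = 893.
This is a case-control study: participants were sampled on outcome status, so risks in the source population cannot be estimated directly — relative risk is not valid here. The odds ratio is the appropriate measure.
OR = (a·d)/(b·c) = (1107 × 893) / (465 × 215) = 988551 / 99975 = 9.88798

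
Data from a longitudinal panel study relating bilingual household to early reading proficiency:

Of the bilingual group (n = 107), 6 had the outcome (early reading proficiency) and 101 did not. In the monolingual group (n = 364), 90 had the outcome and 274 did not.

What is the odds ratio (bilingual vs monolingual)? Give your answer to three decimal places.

0.181

From the description: a = 6, b = 101, c = 90, d = 274.
OR = (a·d)/(b·c) = (6 × 274) / (101 × 90) = 1644 / 9090 = 0.18086
Exposure is associated with lower odds of early reading proficiency (OR = 0.18 < 1).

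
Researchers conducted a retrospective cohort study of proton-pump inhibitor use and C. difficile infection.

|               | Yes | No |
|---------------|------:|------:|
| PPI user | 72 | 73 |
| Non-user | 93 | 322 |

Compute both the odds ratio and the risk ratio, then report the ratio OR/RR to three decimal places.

1.541

Cells: a = 72, b = 73, c = 93, d = 322.
OR = (72·322)/(73·93) = 23184/6789 = 3.41494
Risk in exposed = 72/145 = 0.49655; risk in unexposed = 93/415 = 0.22410; RR = 2.21580
OR/RR = 3.41494 / 2.21580 = 1.54118
The outcome is not rare, so the OR lies further from 1 than the RR.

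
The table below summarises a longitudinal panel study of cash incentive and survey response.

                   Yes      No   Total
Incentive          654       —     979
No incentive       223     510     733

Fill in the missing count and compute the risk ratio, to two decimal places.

2.20

The missing cell is in the exposed row: 979 − 654 = 325.
So a = 654, b = 325, c = 223, d = 510.
RR = [a/(a+b)] / [c/(c+d)] = (654/979) / (223/733) = 0.66803/0.30423 = 2.19581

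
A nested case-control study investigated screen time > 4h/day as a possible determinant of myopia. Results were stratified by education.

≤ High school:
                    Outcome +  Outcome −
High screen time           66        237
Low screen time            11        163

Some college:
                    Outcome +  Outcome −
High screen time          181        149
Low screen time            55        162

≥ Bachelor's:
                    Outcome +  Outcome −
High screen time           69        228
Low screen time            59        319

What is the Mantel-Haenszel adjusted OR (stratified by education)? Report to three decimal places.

2.694

OR_MH = Σ(aᵢdᵢ/nᵢ) / Σ(bᵢcᵢ/nᵢ), where nᵢ is the stratum total.
Stratum 1 (≤ High school): n = 477; a·d/n = 66·163/477 = 22.5535; b·c/n = 237·11/477 = 5.4654
Stratum 2 (Some college): n = 547; a·d/n = 181·162/547 = 53.6051; b·c/n = 149·55/547 = 14.9817
Stratum 3 (≥ Bachelor's): n = 675; a·d/n = 69·319/675 = 32.6089; b·c/n = 228·59/675 = 19.9289
OR_MH = (22.5535 + 53.6051 + 32.6089) / (5.4654 + 14.9817 + 19.9289) = 108.7675 / 40.3760 = 2.69386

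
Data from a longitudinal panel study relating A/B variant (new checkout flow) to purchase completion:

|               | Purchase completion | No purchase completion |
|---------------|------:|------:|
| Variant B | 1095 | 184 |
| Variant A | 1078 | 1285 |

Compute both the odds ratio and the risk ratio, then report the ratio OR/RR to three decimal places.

3.780

Cells: a = 1095, b = 184, c = 1078, d = 1285.
OR = (1095·1285)/(184·1078) = 1407075/198352 = 7.09383
Risk in exposed = 1095/1279 = 0.85614; risk in unexposed = 1078/2363 = 0.45620; RR = 1.87667
OR/RR = 7.09383 / 1.87667 = 3.78000
The outcome is not rare, so the OR lies further from 1 than the RR.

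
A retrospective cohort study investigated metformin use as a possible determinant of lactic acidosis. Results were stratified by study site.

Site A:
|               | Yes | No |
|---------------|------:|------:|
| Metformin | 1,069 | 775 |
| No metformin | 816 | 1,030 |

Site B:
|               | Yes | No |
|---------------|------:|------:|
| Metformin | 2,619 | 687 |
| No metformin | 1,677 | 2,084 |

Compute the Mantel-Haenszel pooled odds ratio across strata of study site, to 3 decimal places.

OR_MH = Σ(aᵢdᵢ/nᵢ) / Σ(bᵢcᵢ/nᵢ), where nᵢ is the stratum total.
Stratum 1 (Site A): n = 3690; a·d/n = 1069·1030/3690 = 298.3930; b·c/n = 775·816/3690 = 171.3821
Stratum 2 (Site B): n = 7067; a·d/n = 2619·2084/7067 = 772.3215; b·c/n = 687·1677/7067 = 163.0252
OR_MH = (298.3930 + 772.3215) / (171.3821 + 163.0252) = 1070.7144 / 334.4073 = 3.20183

3.202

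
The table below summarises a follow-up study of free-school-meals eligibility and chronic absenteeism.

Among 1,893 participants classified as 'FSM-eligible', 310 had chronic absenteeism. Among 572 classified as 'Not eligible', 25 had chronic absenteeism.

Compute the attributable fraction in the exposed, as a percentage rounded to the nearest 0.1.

From the description: a = 310, b = 1583, c = 25, d = 547.
Risk in exposed = 310/1893 = 0.16376; risk in unexposed = 25/572 = 0.04371.
RR = 0.16376/0.04371 = 3.74686
AR% = (RR − 1)/RR × 100 = (3.74686 − 1)/3.74686 × 100 = 73.3110%

73.3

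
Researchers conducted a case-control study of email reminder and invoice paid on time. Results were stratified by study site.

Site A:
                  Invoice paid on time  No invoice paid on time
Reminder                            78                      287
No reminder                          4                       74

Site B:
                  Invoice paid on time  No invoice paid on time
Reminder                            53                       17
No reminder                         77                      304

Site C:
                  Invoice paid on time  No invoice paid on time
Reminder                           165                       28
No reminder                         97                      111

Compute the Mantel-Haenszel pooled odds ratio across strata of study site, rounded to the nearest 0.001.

7.698

OR_MH = Σ(aᵢdᵢ/nᵢ) / Σ(bᵢcᵢ/nᵢ), where nᵢ is the stratum total.
Stratum 1 (Site A): n = 443; a·d/n = 78·74/443 = 13.0293; b·c/n = 287·4/443 = 2.5914
Stratum 2 (Site B): n = 451; a·d/n = 53·304/451 = 35.7251; b·c/n = 17·77/451 = 2.9024
Stratum 3 (Site C): n = 401; a·d/n = 165·111/401 = 45.6733; b·c/n = 28·97/401 = 6.7731
OR_MH = (13.0293 + 35.7251 + 45.6733) / (2.5914 + 2.9024 + 6.7731) = 94.4277 / 12.2669 = 7.69775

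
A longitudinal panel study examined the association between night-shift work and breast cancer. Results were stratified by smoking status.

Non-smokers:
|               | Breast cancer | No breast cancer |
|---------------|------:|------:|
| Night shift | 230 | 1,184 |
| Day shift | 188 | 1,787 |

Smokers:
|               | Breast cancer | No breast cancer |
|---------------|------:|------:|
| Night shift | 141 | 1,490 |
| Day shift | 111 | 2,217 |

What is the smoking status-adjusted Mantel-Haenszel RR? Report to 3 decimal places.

1.747

RR_MH = Σ(aᵢ·n₀ᵢ/nᵢ) / Σ(cᵢ·n₁ᵢ/nᵢ), with n₁ᵢ = aᵢ+bᵢ (exposed), n₀ᵢ = cᵢ+dᵢ (unexposed), nᵢ = n₁ᵢ+n₀ᵢ.
Stratum 1 (Non-smokers): n₁ = 1414, n₀ = 1975, n = 3389; a·n₀/n = 230·1975/3389 = 134.0366; c·n₁/n = 188·1414/3389 = 78.4397
Stratum 2 (Smokers): n₁ = 1631, n₀ = 2328, n = 3959; a·n₀/n = 141·2328/3959 = 82.9118; c·n₁/n = 111·1631/3959 = 45.7290
RR_MH = (134.0366 + 82.9118) / (78.4397 + 45.7290) = 216.9484 / 124.1686 = 1.74721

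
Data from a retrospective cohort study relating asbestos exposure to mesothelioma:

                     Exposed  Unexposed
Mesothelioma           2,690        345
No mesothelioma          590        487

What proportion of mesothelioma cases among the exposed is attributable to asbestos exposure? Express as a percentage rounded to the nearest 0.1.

Reading the table with exposure as columns: a = 2690 (Exposed, case), b = 590 (Exposed, non-case), c = 345 (Unexposed, case), d = 487.
Risk in exposed = 2690/3280 = 0.82012; risk in unexposed = 345/832 = 0.41466.
RR = 0.82012/0.41466 = 1.97780
AR% = (RR − 1)/RR × 100 = (1.97780 − 1)/1.97780 × 100 = 49.4388%

49.4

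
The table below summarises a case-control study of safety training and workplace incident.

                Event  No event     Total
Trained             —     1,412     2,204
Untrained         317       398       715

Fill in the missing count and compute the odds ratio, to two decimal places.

The missing cell is in the exposed row: 2204 − 1412 = 792.
So a = 792, b = 1412, c = 317, d = 398.
OR = (a·d)/(b·c) = (792 × 398) / (1412 × 317) = 315216 / 447604 = 0.70423

0.70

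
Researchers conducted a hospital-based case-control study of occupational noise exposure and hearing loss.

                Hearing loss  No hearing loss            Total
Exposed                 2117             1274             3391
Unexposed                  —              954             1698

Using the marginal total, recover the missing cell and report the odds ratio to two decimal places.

2.13

The missing cell is in the unexposed row: 1698 − 954 = 744.
So a = 2117, b = 1274, c = 744, d = 954.
OR = (a·d)/(b·c) = (2117 × 954) / (1274 × 744) = 2019618 / 947856 = 2.13072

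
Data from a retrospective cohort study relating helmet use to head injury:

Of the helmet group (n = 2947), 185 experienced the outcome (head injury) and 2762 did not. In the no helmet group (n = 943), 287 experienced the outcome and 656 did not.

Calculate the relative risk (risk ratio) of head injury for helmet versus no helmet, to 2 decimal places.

From the description: a = 185, b = 2762, c = 287, d = 656.
Risk in exposed = 185/2947 = 0.06278; risk in unexposed = 287/943 = 0.30435.
RR = 0.06278 / 0.30435 = 0.20626
The risk is 79% lower among the exposed than among the unexposed.

0.21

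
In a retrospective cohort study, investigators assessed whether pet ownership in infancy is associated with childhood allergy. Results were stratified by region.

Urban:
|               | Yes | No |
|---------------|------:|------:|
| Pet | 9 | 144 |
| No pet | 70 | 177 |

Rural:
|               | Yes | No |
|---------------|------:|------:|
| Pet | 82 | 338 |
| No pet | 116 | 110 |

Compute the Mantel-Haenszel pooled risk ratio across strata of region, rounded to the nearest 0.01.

RR_MH = Σ(aᵢ·n₀ᵢ/nᵢ) / Σ(cᵢ·n₁ᵢ/nᵢ), with n₁ᵢ = aᵢ+bᵢ (exposed), n₀ᵢ = cᵢ+dᵢ (unexposed), nᵢ = n₁ᵢ+n₀ᵢ.
Stratum 1 (Urban): n₁ = 153, n₀ = 247, n = 400; a·n₀/n = 9·247/400 = 5.5575; c·n₁/n = 70·153/400 = 26.7750
Stratum 2 (Rural): n₁ = 420, n₀ = 226, n = 646; a·n₀/n = 82·226/646 = 28.6873; c·n₁/n = 116·420/646 = 75.4180
RR_MH = (5.5575 + 28.6873) / (26.7750 + 75.4180) = 34.2448 / 102.1930 = 0.33510

0.34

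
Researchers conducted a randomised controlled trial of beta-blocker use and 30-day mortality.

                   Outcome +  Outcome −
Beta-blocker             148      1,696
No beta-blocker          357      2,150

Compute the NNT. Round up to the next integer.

17

Risk in treated group = 148/1844 = 0.08026; risk in control = 357/2507 = 0.14240.
Absolute risk reduction = 0.14240 − 0.08026 = 0.06214
NNT = 1 / ARR = 1 / 0.06214 = 16.092 → round up → 17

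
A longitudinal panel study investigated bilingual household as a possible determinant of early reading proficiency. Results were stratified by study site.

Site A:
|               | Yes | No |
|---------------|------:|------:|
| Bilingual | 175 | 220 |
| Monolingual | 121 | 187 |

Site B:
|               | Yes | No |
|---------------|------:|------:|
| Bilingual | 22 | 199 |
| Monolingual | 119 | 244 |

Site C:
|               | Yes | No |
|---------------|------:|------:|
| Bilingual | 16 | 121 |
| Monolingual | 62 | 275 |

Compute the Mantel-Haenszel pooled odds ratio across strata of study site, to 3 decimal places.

OR_MH = Σ(aᵢdᵢ/nᵢ) / Σ(bᵢcᵢ/nᵢ), where nᵢ is the stratum total.
Stratum 1 (Site A): n = 703; a·d/n = 175·187/703 = 46.5505; b·c/n = 220·121/703 = 37.8663
Stratum 2 (Site B): n = 584; a·d/n = 22·244/584 = 9.1918; b·c/n = 199·119/584 = 40.5497
Stratum 3 (Site C): n = 474; a·d/n = 16·275/474 = 9.2827; b·c/n = 121·62/474 = 15.8270
OR_MH = (46.5505 + 9.1918 + 9.2827) / (37.8663 + 40.5497 + 15.8270) = 65.0250 / 94.2429 = 0.68997

0.690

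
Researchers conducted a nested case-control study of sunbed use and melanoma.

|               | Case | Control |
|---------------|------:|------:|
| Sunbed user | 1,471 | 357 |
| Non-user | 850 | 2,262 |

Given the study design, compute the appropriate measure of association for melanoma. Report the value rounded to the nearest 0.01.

Cells: a = 1471, b = 357, c = 850, d = 2262.
This is a nested case-control study: participants were sampled on outcome status, so risks in the source population cannot be estimated directly — relative risk is not valid here. The odds ratio is the appropriate measure.
OR = (a·d)/(b·c) = (1471 × 2262) / (357 × 850) = 3327402 / 303450 = 10.96524

10.97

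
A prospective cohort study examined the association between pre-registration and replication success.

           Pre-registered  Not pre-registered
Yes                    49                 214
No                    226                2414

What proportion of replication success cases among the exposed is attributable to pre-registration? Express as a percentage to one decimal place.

54.3

Reading the table with exposure as columns: a = 49 (Pre-registered, case), b = 226 (Pre-registered, non-case), c = 214 (Not pre-registered, case), d = 2414.
Risk in exposed = 49/275 = 0.17818; risk in unexposed = 214/2628 = 0.08143.
RR = 0.17818/0.08143 = 2.18814
AR% = (RR − 1)/RR × 100 = (2.18814 − 1)/2.18814 × 100 = 54.2991%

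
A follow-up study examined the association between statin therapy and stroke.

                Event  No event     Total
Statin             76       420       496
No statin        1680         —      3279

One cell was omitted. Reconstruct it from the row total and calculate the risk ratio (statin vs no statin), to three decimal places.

The missing cell is in the unexposed row: 3279 − 1680 = 1599.
So a = 76, b = 420, c = 1680, d = 1599.
RR = [a/(a+b)] / [c/(c+d)] = (76/496) / (1680/3279) = 0.15323/0.51235 = 0.29906

0.299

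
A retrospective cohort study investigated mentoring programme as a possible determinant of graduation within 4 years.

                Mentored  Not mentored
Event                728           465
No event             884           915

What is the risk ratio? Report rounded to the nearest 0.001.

Reading the table with exposure as columns: a = 728 (Mentored, case), b = 884 (Mentored, non-case), c = 465 (Not mentored, case), d = 915.
Risk in exposed = 728/1612 = 0.45161; risk in unexposed = 465/1380 = 0.33696.
RR = 0.45161 / 0.33696 = 1.34027
The risk among the exposed is 1.34 times that among the unexposed.

1.340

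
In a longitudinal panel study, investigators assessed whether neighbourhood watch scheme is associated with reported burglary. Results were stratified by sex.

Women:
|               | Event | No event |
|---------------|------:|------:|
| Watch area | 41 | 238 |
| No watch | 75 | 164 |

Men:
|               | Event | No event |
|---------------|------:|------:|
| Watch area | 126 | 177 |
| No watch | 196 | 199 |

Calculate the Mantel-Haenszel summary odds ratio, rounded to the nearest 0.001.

0.581

OR_MH = Σ(aᵢdᵢ/nᵢ) / Σ(bᵢcᵢ/nᵢ), where nᵢ is the stratum total.
Stratum 1 (Women): n = 518; a·d/n = 41·164/518 = 12.9807; b·c/n = 238·75/518 = 34.4595
Stratum 2 (Men): n = 698; a·d/n = 126·199/698 = 35.9226; b·c/n = 177·196/698 = 49.7020
OR_MH = (12.9807 + 35.9226) / (34.4595 + 49.7020) = 48.9033 / 84.1615 = 0.58107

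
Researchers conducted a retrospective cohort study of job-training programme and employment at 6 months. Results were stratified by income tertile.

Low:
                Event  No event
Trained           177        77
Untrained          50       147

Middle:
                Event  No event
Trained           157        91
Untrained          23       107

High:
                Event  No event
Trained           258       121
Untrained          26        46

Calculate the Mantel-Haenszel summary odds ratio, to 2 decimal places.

OR_MH = Σ(aᵢdᵢ/nᵢ) / Σ(bᵢcᵢ/nᵢ), where nᵢ is the stratum total.
Stratum 1 (Low): n = 451; a·d/n = 177·147/451 = 57.6918; b·c/n = 77·50/451 = 8.5366
Stratum 2 (Middle): n = 378; a·d/n = 157·107/378 = 44.4418; b·c/n = 91·23/378 = 5.5370
Stratum 3 (High): n = 451; a·d/n = 258·46/451 = 26.3149; b·c/n = 121·26/451 = 6.9756
OR_MH = (57.6918 + 44.4418 + 26.3149) / (8.5366 + 5.5370 + 6.9756) = 128.4485 / 21.0492 = 6.10229

6.10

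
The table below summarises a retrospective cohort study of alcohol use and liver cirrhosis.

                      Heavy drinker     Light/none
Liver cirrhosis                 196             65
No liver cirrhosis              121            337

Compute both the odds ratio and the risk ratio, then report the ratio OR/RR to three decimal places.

Reading the table with exposure as columns: a = 196 (Heavy drinker, case), b = 121 (Heavy drinker, non-case), c = 65 (Light/none, case), d = 337.
OR = (196·337)/(121·65) = 66052/7865 = 8.39822
Risk in exposed = 196/317 = 0.61830; risk in unexposed = 65/402 = 0.16169; RR = 3.82393
OR/RR = 8.39822 / 3.82393 = 2.19623
The outcome is not rare, so the OR lies further from 1 than the RR.

2.196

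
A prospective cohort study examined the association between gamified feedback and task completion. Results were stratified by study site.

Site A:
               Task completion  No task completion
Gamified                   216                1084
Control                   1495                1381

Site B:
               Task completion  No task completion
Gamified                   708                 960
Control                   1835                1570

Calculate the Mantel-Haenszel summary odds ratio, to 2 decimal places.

0.40

OR_MH = Σ(aᵢdᵢ/nᵢ) / Σ(bᵢcᵢ/nᵢ), where nᵢ is the stratum total.
Stratum 1 (Site A): n = 4176; a·d/n = 216·1381/4176 = 71.4310; b·c/n = 1084·1495/4176 = 388.0699
Stratum 2 (Site B): n = 5073; a·d/n = 708·1570/5073 = 219.1130; b·c/n = 960·1835/5073 = 347.2501
OR_MH = (71.4310 + 219.1130) / (388.0699 + 347.2501) = 290.5440 / 735.3201 = 0.39513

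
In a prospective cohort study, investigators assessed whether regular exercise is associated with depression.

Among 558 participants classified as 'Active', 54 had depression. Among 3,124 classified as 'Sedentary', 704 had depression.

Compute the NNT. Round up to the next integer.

8

Risk in treated group = 54/558 = 0.09677; risk in control = 704/3124 = 0.22535.
Absolute risk reduction = 0.22535 − 0.09677 = 0.12858
NNT = 1 / ARR = 1 / 0.12858 = 7.777 → round up → 8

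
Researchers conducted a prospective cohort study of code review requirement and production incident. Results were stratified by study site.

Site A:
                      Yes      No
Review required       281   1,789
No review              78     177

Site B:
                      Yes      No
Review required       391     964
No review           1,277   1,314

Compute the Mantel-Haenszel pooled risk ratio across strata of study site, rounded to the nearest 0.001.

0.566

RR_MH = Σ(aᵢ·n₀ᵢ/nᵢ) / Σ(cᵢ·n₁ᵢ/nᵢ), with n₁ᵢ = aᵢ+bᵢ (exposed), n₀ᵢ = cᵢ+dᵢ (unexposed), nᵢ = n₁ᵢ+n₀ᵢ.
Stratum 1 (Site A): n₁ = 2070, n₀ = 255, n = 2325; a·n₀/n = 281·255/2325 = 30.8194; c·n₁/n = 78·2070/2325 = 69.4452
Stratum 2 (Site B): n₁ = 1355, n₀ = 2591, n = 3946; a·n₀/n = 391·2591/3946 = 256.7362; c·n₁/n = 1277·1355/3946 = 438.5035
RR_MH = (30.8194 + 256.7362) / (69.4452 + 438.5035) = 287.5555 / 507.9487 = 0.56611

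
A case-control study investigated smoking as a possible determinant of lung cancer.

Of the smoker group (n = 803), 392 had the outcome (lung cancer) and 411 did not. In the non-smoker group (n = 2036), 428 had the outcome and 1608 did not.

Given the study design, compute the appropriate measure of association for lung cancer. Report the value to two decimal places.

From the description: a = 392, b = 411, c = 428, d = 1608.
This is a case-control study: participants were sampled on outcome status, so risks in the source population cannot be estimated directly — relative risk is not valid here. The odds ratio is the appropriate measure.
OR = (a·d)/(b·c) = (392 × 1608) / (411 × 428) = 630336 / 175908 = 3.58333

3.58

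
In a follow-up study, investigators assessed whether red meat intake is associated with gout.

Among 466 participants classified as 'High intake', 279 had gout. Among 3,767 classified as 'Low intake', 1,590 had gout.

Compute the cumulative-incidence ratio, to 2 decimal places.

From the description: a = 279, b = 187, c = 1590, d = 2177.
Risk in exposed = 279/466 = 0.59871; risk in unexposed = 1590/3767 = 0.42209.
RR = 0.59871 / 0.42209 = 1.41846
The risk among the exposed is 1.42 times that among the unexposed.

1.42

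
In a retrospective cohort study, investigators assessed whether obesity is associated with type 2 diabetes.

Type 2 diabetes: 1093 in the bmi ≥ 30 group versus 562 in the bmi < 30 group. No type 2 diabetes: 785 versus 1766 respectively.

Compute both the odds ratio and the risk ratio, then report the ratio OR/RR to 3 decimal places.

1.815

From the description: a = 1093, b = 785, c = 562, d = 1766.
OR = (1093·1766)/(785·562) = 1930238/441170 = 4.37527
Risk in exposed = 1093/1878 = 0.58200; risk in unexposed = 562/2328 = 0.24141; RR = 2.41086
OR/RR = 4.37527 / 2.41086 = 1.81482
The outcome is not rare, so the OR lies further from 1 than the RR.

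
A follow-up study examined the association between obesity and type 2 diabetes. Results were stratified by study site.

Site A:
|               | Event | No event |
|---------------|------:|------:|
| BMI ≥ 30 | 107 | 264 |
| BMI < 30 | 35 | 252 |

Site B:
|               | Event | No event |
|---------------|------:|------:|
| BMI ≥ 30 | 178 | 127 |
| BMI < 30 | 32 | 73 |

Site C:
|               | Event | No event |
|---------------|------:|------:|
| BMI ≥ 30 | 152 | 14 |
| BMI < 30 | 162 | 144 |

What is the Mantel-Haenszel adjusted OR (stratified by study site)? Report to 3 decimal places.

OR_MH = Σ(aᵢdᵢ/nᵢ) / Σ(bᵢcᵢ/nᵢ), where nᵢ is the stratum total.
Stratum 1 (Site A): n = 658; a·d/n = 107·252/658 = 40.9787; b·c/n = 264·35/658 = 14.0426
Stratum 2 (Site B): n = 410; a·d/n = 178·73/410 = 31.6927; b·c/n = 127·32/410 = 9.9122
Stratum 3 (Site C): n = 472; a·d/n = 152·144/472 = 46.3729; b·c/n = 14·162/472 = 4.8051
OR_MH = (40.9787 + 31.6927 + 46.3729) / (14.0426 + 9.9122 + 4.8051) = 119.0443 / 28.7598 = 4.13926

4.139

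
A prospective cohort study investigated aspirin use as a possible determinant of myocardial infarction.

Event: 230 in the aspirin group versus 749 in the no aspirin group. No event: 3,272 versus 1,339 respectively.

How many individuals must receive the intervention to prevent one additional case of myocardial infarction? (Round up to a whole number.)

4

Risk in treated group = 230/3502 = 0.06568; risk in control = 749/2088 = 0.35872.
Absolute risk reduction = 0.35872 − 0.06568 = 0.29304
NNT = 1 / ARR = 1 / 0.29304 = 3.413 → round up → 4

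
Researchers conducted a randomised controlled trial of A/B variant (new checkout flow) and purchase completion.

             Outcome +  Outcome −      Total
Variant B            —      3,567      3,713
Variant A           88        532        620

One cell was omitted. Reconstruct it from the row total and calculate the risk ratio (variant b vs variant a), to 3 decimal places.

The missing cell is in the exposed row: 3713 − 3567 = 146.
So a = 146, b = 3567, c = 88, d = 532.
RR = [a/(a+b)] / [c/(c+d)] = (146/3713) / (88/620) = 0.03932/0.14194 = 0.27704

0.277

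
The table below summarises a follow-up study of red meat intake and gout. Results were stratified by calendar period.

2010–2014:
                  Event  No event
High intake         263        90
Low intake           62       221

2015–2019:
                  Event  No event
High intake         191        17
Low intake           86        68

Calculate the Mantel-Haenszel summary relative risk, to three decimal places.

RR_MH = Σ(aᵢ·n₀ᵢ/nᵢ) / Σ(cᵢ·n₁ᵢ/nᵢ), with n₁ᵢ = aᵢ+bᵢ (exposed), n₀ᵢ = cᵢ+dᵢ (unexposed), nᵢ = n₁ᵢ+n₀ᵢ.
Stratum 1 (2010–2014): n₁ = 353, n₀ = 283, n = 636; a·n₀/n = 263·283/636 = 117.0267; c·n₁/n = 62·353/636 = 34.4119
Stratum 2 (2015–2019): n₁ = 208, n₀ = 154, n = 362; a·n₀/n = 191·154/362 = 81.2541; c·n₁/n = 86·208/362 = 49.4144
RR_MH = (117.0267 + 81.2541) / (34.4119 + 49.4144) = 198.2809 / 83.8263 = 2.36538

2.365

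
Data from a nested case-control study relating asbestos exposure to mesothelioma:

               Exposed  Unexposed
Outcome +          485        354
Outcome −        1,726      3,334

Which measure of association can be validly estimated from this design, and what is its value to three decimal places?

Reading the table with exposure as columns: a = 485 (Exposed, case), b = 1726 (Exposed, non-case), c = 354 (Unexposed, case), d = 3334.
This is a nested case-control study: participants were sampled on outcome status, so risks in the source population cannot be estimated directly — relative risk is not valid here. The odds ratio is the appropriate measure.
OR = (a·d)/(b·c) = (485 × 3334) / (1726 × 354) = 1616990 / 611004 = 2.64645

2.646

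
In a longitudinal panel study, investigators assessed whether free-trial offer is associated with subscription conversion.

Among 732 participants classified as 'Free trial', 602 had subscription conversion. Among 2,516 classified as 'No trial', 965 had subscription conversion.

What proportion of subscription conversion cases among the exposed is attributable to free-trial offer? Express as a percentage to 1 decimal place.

53.4

From the description: a = 602, b = 130, c = 965, d = 1551.
Risk in exposed = 602/732 = 0.82240; risk in unexposed = 965/2516 = 0.38355.
RR = 0.82240/0.38355 = 2.14422
AR% = (RR − 1)/RR × 100 = (2.14422 − 1)/2.14422 × 100 = 53.3629%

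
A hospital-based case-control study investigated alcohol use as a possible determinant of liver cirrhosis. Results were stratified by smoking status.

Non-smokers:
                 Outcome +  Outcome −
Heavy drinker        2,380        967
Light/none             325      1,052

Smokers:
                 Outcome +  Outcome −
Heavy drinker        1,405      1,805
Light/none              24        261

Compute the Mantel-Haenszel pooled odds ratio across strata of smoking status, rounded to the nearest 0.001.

OR_MH = Σ(aᵢdᵢ/nᵢ) / Σ(bᵢcᵢ/nᵢ), where nᵢ is the stratum total.
Stratum 1 (Non-smokers): n = 4724; a·d/n = 2380·1052/4724 = 530.0085; b·c/n = 967·325/4724 = 66.5273
Stratum 2 (Smokers): n = 3495; a·d/n = 1405·261/3495 = 104.9227; b·c/n = 1805·24/3495 = 12.3948
OR_MH = (530.0085 + 104.9227) / (66.5273 + 12.3948) = 634.9312 / 78.9222 = 8.04503

8.045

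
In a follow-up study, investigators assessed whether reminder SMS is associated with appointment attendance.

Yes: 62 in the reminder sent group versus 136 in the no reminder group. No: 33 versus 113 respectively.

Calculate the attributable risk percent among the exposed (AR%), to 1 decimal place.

From the description: a = 62, b = 33, c = 136, d = 113.
Risk in exposed = 62/95 = 0.65263; risk in unexposed = 136/249 = 0.54618.
RR = 0.65263/0.54618 = 1.19489
AR% = (RR − 1)/RR × 100 = (1.19489 − 1)/1.19489 × 100 = 16.3104%

16.3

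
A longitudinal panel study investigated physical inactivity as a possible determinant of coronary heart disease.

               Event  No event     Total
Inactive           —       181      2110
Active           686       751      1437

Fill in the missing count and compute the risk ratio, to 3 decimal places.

The missing cell is in the exposed row: 2110 − 181 = 1929.
So a = 1929, b = 181, c = 686, d = 751.
RR = [a/(a+b)] / [c/(c+d)] = (1929/2110) / (686/1437) = 0.91422/0.47738 = 1.91506

1.915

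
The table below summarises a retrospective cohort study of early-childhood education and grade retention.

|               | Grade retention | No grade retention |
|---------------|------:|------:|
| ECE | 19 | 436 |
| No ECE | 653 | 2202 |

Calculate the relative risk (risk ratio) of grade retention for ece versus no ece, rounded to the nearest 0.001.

Cells: a = 19, b = 436, c = 653, d = 2202.
Risk in exposed = 19/455 = 0.04176; risk in unexposed = 653/2855 = 0.22872.
RR = 0.04176 / 0.22872 = 0.18257
The risk is 82% lower among the exposed than among the unexposed.

0.183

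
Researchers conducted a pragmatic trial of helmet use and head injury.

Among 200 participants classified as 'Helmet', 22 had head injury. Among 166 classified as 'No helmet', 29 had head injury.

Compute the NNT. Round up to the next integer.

16

Risk in treated group = 22/200 = 0.11000; risk in control = 29/166 = 0.17470.
Absolute risk reduction = 0.17470 − 0.11000 = 0.06470
NNT = 1 / ARR = 1 / 0.06470 = 15.456 → round up → 16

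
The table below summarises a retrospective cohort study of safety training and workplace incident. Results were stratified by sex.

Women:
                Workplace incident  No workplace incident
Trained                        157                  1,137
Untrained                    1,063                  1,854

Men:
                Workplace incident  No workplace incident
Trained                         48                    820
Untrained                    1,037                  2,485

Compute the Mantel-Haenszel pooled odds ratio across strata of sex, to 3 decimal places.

OR_MH = Σ(aᵢdᵢ/nᵢ) / Σ(bᵢcᵢ/nᵢ), where nᵢ is the stratum total.
Stratum 1 (Women): n = 4211; a·d/n = 157·1854/4211 = 69.1232; b·c/n = 1137·1063/4211 = 287.0176
Stratum 2 (Men): n = 4390; a·d/n = 48·2485/4390 = 27.1708; b·c/n = 820·1037/4390 = 193.6993
OR_MH = (69.1232 + 27.1708) / (287.0176 + 193.6993) = 96.2941 / 480.7169 = 0.20031

0.200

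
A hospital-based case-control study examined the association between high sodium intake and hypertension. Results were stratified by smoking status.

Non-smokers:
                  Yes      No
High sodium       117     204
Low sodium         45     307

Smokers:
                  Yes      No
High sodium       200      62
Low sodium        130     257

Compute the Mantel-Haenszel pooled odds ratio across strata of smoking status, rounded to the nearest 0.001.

5.087

OR_MH = Σ(aᵢdᵢ/nᵢ) / Σ(bᵢcᵢ/nᵢ), where nᵢ is the stratum total.
Stratum 1 (Non-smokers): n = 673; a·d/n = 117·307/673 = 53.3715; b·c/n = 204·45/673 = 13.6404
Stratum 2 (Smokers): n = 649; a·d/n = 200·257/649 = 79.1988; b·c/n = 62·130/649 = 12.4191
OR_MH = (53.3715 + 79.1988) / (13.6404 + 12.4191) = 132.5702 / 26.0595 = 5.08721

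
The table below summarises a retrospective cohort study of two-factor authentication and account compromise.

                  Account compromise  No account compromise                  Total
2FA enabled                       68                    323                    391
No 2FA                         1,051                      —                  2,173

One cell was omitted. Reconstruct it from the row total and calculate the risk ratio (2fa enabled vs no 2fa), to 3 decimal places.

0.360

The missing cell is in the unexposed row: 2173 − 1051 = 1122.
So a = 68, b = 323, c = 1051, d = 1122.
RR = [a/(a+b)] / [c/(c+d)] = (68/391) / (1051/2173) = 0.17391/0.48366 = 0.35957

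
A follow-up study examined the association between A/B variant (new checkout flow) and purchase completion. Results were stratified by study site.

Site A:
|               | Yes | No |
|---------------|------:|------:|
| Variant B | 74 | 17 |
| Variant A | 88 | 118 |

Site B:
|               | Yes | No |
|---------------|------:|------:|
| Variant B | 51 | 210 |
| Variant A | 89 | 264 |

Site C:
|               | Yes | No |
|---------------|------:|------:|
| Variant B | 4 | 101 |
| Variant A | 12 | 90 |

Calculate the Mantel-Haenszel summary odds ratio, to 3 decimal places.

OR_MH = Σ(aᵢdᵢ/nᵢ) / Σ(bᵢcᵢ/nᵢ), where nᵢ is the stratum total.
Stratum 1 (Site A): n = 297; a·d/n = 74·118/297 = 29.4007; b·c/n = 17·88/297 = 5.0370
Stratum 2 (Site B): n = 614; a·d/n = 51·264/614 = 21.9283; b·c/n = 210·89/614 = 30.4397
Stratum 3 (Site C): n = 207; a·d/n = 4·90/207 = 1.7391; b·c/n = 101·12/207 = 5.8551
OR_MH = (29.4007 + 21.9283 + 1.7391) / (5.0370 + 30.4397 + 5.8551) = 53.0681 / 41.3318 = 1.28395

1.284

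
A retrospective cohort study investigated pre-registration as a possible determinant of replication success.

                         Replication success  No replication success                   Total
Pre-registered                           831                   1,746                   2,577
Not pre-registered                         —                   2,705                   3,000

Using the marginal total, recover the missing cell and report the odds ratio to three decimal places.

4.364

The missing cell is in the unexposed row: 3000 − 2705 = 295.
So a = 831, b = 1746, c = 295, d = 2705.
OR = (a·d)/(b·c) = (831 × 2705) / (1746 × 295) = 2247855 / 515070 = 4.36417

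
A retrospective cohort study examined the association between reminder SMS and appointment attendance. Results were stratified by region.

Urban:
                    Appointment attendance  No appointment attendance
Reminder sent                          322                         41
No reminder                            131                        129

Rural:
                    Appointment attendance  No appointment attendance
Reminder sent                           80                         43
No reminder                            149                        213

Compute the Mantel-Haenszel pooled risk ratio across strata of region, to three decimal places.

RR_MH = Σ(aᵢ·n₀ᵢ/nᵢ) / Σ(cᵢ·n₁ᵢ/nᵢ), with n₁ᵢ = aᵢ+bᵢ (exposed), n₀ᵢ = cᵢ+dᵢ (unexposed), nᵢ = n₁ᵢ+n₀ᵢ.
Stratum 1 (Urban): n₁ = 363, n₀ = 260, n = 623; a·n₀/n = 322·260/623 = 134.3820; c·n₁/n = 131·363/623 = 76.3291
Stratum 2 (Rural): n₁ = 123, n₀ = 362, n = 485; a·n₀/n = 80·362/485 = 59.7113; c·n₁/n = 149·123/485 = 37.7876
RR_MH = (134.3820 + 59.7113) / (76.3291 + 37.7876) = 194.0934 / 114.1167 = 1.70083

1.701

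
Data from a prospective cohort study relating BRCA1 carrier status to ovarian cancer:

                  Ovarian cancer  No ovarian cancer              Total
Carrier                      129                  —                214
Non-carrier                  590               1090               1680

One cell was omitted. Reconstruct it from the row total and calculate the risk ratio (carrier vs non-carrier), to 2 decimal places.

The missing cell is in the exposed row: 214 − 129 = 85.
So a = 129, b = 85, c = 590, d = 1090.
RR = [a/(a+b)] / [c/(c+d)] = (129/214) / (590/1680) = 0.60280/0.35119 = 1.71646

1.72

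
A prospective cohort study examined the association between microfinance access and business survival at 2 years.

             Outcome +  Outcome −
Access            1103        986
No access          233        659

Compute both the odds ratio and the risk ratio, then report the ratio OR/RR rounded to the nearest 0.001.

1.565

Cells: a = 1103, b = 986, c = 233, d = 659.
OR = (1103·659)/(986·233) = 726877/229738 = 3.16394
Risk in exposed = 1103/2089 = 0.52800; risk in unexposed = 233/892 = 0.26121; RR = 2.02137
OR/RR = 3.16394 / 2.02137 = 1.56524
The outcome is not rare, so the OR lies further from 1 than the RR.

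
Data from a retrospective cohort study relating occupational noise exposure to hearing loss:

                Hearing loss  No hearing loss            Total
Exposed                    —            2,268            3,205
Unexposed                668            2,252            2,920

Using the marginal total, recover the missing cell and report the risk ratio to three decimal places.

1.278

The missing cell is in the exposed row: 3205 − 2268 = 937.
So a = 937, b = 2268, c = 668, d = 2252.
RR = [a/(a+b)] / [c/(c+d)] = (937/3205) / (668/2920) = 0.29236/0.22877 = 1.27796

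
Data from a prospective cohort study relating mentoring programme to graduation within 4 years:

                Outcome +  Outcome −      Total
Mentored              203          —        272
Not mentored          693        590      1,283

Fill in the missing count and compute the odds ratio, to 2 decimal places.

2.50

The missing cell is in the exposed row: 272 − 203 = 69.
So a = 203, b = 69, c = 693, d = 590.
OR = (a·d)/(b·c) = (203 × 590) / (69 × 693) = 119770 / 47817 = 2.50476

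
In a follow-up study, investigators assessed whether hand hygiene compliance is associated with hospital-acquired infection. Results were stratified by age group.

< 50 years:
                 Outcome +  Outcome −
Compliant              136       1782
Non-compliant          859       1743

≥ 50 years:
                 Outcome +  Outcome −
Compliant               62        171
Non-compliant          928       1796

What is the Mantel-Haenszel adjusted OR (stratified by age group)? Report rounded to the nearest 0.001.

0.230

OR_MH = Σ(aᵢdᵢ/nᵢ) / Σ(bᵢcᵢ/nᵢ), where nᵢ is the stratum total.
Stratum 1 (< 50 years): n = 4520; a·d/n = 136·1743/4520 = 52.4442; b·c/n = 1782·859/4520 = 338.6588
Stratum 2 (≥ 50 years): n = 2957; a·d/n = 62·1796/2957 = 37.6571; b·c/n = 171·928/2957 = 53.6652
OR_MH = (52.4442 + 37.6571) / (338.6588 + 53.6652) = 90.1013 / 392.3241 = 0.22966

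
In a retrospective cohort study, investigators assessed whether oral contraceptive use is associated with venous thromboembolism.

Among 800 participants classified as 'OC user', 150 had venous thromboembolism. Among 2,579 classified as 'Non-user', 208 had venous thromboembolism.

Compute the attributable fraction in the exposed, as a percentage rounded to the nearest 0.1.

From the description: a = 150, b = 650, c = 208, d = 2371.
Risk in exposed = 150/800 = 0.18750; risk in unexposed = 208/2579 = 0.08065.
RR = 0.18750/0.08065 = 2.32482
AR% = (RR − 1)/RR × 100 = (2.32482 − 1)/2.32482 × 100 = 56.9859%

57.0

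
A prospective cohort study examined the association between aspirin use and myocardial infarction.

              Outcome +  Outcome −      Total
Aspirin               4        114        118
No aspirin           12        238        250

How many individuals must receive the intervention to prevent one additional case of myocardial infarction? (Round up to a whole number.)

71

Risk in treated group = 4/118 = 0.03390; risk in control = 12/250 = 0.04800.
Absolute risk reduction = 0.04800 − 0.03390 = 0.01410
NNT = 1 / ARR = 1 / 0.01410 = 70.913 → round up → 71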